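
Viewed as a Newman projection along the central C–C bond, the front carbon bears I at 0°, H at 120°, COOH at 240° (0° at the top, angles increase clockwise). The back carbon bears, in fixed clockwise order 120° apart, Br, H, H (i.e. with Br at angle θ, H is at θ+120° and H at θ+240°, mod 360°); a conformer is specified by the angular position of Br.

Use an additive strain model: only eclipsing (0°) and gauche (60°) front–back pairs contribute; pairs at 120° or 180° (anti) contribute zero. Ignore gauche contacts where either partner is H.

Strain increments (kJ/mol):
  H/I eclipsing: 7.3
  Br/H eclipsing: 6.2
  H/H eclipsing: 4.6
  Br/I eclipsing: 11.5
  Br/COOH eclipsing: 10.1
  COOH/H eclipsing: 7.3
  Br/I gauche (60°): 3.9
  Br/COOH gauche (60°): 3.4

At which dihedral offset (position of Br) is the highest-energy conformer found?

0°

Br at 0° (eclipsed): I–Br eclipsed, H–H eclipsed, COOH–H eclipsed; 11.5 + 4.6 + 7.3 = 23.4 kJ/mol.
Br at 60° (staggered): I–Br gauche; 3.9 = 3.9 kJ/mol.
Br at 120° (eclipsed): I–H eclipsed, H–Br eclipsed, COOH–H eclipsed; 7.3 + 6.2 + 7.3 = 20.8 kJ/mol.
Br at 180° (staggered): COOH–Br gauche; 3.4 = 3.4 kJ/mol.
Br at 240° (eclipsed): I–H eclipsed, H–H eclipsed, COOH–Br eclipsed; 7.3 + 4.6 + 10.1 = 22.0 kJ/mol.
Br at 300° (staggered): I–Br gauche, COOH–Br gauche; 3.9 + 3.4 = 7.3 kJ/mol.
The maximum (23.4 kJ/mol) occurs with Br at 0°.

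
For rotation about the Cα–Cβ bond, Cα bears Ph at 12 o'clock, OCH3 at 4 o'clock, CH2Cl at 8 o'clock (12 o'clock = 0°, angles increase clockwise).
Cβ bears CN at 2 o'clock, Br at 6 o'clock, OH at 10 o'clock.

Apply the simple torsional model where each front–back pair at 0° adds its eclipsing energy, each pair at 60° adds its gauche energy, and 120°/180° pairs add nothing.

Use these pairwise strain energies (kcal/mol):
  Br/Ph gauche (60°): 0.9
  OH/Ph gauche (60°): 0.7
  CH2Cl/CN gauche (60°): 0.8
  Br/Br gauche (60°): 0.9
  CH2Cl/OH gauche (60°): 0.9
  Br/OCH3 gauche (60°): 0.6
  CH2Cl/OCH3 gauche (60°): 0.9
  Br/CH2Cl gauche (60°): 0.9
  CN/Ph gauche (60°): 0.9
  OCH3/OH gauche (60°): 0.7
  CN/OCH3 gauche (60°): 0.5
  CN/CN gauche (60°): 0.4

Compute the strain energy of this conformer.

4.5 kcal/mol

This conformer is staggered. Ph at 0° is gauche with CN at 60° (0.9); Ph at 0° is gauche with OH at 300° (0.7); OCH3 at 120° is gauche with CN at 60° (0.5); OCH3 at 120° is gauche with Br at 180° (0.6); CH2Cl at 240° is gauche with Br at 180° (0.9); CH2Cl at 240° is gauche with OH at 300° (0.9). Total 4.5 kcal/mol.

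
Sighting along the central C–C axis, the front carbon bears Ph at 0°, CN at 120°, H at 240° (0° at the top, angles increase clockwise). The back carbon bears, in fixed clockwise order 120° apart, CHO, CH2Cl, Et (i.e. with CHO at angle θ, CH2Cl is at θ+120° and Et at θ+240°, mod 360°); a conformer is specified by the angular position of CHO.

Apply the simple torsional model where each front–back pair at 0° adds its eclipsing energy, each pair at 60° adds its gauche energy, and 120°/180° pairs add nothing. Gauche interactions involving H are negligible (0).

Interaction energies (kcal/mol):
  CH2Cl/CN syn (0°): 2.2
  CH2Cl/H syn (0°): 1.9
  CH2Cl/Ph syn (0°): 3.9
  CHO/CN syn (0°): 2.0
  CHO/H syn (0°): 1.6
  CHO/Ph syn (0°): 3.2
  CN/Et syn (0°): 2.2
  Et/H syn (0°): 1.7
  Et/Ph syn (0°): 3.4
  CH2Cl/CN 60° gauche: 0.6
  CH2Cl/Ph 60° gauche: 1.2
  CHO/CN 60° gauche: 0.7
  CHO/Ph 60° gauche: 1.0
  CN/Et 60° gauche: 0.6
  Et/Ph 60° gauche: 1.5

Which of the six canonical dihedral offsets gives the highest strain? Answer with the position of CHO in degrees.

CHO at 0° (eclipsed): Ph(0°)/CHO(0°) eclipsed 3.2; CN(120°)/CH2Cl(120°) eclipsed 2.2; H(240°)/Et(240°) eclipsed 1.7 → 7.1 kcal/mol.
CHO at 60° (staggered): Ph(0°)/CHO(60°) gauche 1.0; Ph(0°)/Et(300°) gauche 1.5; CN(120°)/CHO(60°) gauche 0.7; CN(120°)/CH2Cl(180°) gauche 0.6 → 3.8 kcal/mol.
CHO at 120° (eclipsed): Ph(0°)/Et(0°) eclipsed 3.4; CN(120°)/CHO(120°) eclipsed 2.0; H(240°)/CH2Cl(240°) eclipsed 1.9 → 7.3 kcal/mol.
CHO at 180° (staggered): Ph(0°)/CH2Cl(300°) gauche 1.2; Ph(0°)/Et(60°) gauche 1.5; CN(120°)/CHO(180°) gauche 0.7; CN(120°)/Et(60°) gauche 0.6 → 4.0 kcal/mol.
CHO at 240° (eclipsed): Ph(0°)/CH2Cl(0°) eclipsed 3.9; CN(120°)/Et(120°) eclipsed 2.2; H(240°)/CHO(240°) eclipsed 1.6 → 7.7 kcal/mol.
CHO at 300° (staggered): Ph(0°)/CHO(300°) gauche 1.0; Ph(0°)/CH2Cl(60°) gauche 1.2; CN(120°)/CH2Cl(60°) gauche 0.6; CN(120°)/Et(180°) gauche 0.6 → 3.4 kcal/mol.
The maximum (7.7 kcal/mol) occurs with CHO at 240°.

240°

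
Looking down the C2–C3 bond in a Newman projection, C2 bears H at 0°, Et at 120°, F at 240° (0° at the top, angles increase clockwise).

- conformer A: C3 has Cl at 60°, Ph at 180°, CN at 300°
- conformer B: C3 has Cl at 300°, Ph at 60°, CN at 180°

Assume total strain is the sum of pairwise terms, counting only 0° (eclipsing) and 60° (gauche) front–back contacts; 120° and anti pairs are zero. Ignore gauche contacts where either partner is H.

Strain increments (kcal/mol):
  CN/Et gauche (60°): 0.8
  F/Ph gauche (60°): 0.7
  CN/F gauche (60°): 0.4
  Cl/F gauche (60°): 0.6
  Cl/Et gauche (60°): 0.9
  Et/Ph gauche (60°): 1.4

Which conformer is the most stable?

B

A (staggered): Et(120°)/Cl(60°) gauche 0.9; Et(120°)/Ph(180°) gauche 1.4; F(240°)/Ph(180°) gauche 0.7; F(240°)/CN(300°) gauche 0.4 → 3.4 kcal/mol.
B (staggered): Et(120°)/Ph(60°) gauche 1.4; Et(120°)/CN(180°) gauche 0.8; F(240°)/Cl(300°) gauche 0.6; F(240°)/CN(180°) gauche 0.4 → 3.2 kcal/mol.
B has the lowest total (3.2 kcal/mol).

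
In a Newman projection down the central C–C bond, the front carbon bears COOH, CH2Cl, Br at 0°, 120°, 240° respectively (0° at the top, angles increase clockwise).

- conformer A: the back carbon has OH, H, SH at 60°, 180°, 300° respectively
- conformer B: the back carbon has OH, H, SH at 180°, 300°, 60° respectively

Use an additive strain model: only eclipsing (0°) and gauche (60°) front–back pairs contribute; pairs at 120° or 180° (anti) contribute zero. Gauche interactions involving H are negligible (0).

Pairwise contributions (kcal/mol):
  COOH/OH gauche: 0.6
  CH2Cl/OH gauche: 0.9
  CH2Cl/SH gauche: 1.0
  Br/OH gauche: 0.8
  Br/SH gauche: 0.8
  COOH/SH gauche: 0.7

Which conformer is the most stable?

A is staggered. COOH at 0° is gauche with OH at 60° (0.6); COOH at 0° is gauche with SH at 300° (0.7); CH2Cl at 120° is gauche with OH at 60° (0.9); Br at 240° is gauche with SH at 300° (0.8). Total 3.0 kcal/mol.
B is staggered. COOH at 0° is gauche with SH at 60° (0.7); CH2Cl at 120° is gauche with OH at 180° (0.9); CH2Cl at 120° is gauche with SH at 60° (1.0); Br at 240° is gauche with OH at 180° (0.8). Total 3.4 kcal/mol.
A has the lowest total (3.0 kcal/mol).

A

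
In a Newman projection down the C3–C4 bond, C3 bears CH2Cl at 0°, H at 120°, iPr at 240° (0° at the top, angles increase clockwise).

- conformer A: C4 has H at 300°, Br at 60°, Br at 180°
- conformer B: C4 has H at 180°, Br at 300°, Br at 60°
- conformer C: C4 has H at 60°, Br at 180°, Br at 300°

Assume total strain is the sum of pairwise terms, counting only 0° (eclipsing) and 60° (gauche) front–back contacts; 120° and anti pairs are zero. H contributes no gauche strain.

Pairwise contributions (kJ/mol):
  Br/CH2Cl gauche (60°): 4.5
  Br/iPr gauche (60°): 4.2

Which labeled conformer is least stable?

A is staggered. CH2Cl at 0° is gauche with Br at 60° (4.5); iPr at 240° is gauche with Br at 180° (4.2). Total 8.7 kJ/mol.
B is staggered. CH2Cl at 0° is gauche with Br at 300° (4.5); CH2Cl at 0° is gauche with Br at 60° (4.5); iPr at 240° is gauche with Br at 300° (4.2). Total 13.2 kJ/mol.
C is staggered. CH2Cl at 0° is gauche with Br at 300° (4.5); iPr at 240° is gauche with Br at 180° (4.2); iPr at 240° is gauche with Br at 300° (4.2). Total 12.9 kJ/mol.
B has the highest total (13.2 kJ/mol).

B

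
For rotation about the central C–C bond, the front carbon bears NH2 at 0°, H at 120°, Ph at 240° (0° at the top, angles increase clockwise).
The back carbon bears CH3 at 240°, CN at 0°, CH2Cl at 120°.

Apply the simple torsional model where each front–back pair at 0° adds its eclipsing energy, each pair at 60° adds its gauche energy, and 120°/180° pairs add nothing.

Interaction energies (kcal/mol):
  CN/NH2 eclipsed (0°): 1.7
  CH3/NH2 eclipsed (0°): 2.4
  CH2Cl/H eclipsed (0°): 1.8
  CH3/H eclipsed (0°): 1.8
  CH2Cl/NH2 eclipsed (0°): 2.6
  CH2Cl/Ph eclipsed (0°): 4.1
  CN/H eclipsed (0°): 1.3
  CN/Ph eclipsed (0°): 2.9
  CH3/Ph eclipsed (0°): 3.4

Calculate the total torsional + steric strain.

This conformer (eclipsed): NH2–CN eclipsed, H–CH2Cl eclipsed, Ph–CH3 eclipsed; 1.7 + 1.8 + 3.4 = 6.9 kcal/mol.

6.9 kcal/mol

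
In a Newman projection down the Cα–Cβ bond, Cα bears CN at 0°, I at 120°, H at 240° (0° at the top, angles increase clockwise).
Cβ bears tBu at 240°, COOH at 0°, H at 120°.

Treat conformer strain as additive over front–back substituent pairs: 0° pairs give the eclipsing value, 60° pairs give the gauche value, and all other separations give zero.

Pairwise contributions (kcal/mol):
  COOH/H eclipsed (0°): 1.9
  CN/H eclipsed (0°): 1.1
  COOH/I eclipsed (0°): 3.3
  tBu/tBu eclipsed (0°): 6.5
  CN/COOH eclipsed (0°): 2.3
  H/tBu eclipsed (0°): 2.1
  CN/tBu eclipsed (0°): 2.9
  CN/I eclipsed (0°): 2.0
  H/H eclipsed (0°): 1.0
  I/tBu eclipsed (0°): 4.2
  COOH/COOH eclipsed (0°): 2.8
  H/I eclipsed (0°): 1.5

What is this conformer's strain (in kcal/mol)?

5.9 kcal/mol

This conformer (eclipsed): CN–COOH eclipsed, I–H eclipsed, H–tBu eclipsed; 2.3 + 1.5 + 2.1 = 5.9 kcal/mol.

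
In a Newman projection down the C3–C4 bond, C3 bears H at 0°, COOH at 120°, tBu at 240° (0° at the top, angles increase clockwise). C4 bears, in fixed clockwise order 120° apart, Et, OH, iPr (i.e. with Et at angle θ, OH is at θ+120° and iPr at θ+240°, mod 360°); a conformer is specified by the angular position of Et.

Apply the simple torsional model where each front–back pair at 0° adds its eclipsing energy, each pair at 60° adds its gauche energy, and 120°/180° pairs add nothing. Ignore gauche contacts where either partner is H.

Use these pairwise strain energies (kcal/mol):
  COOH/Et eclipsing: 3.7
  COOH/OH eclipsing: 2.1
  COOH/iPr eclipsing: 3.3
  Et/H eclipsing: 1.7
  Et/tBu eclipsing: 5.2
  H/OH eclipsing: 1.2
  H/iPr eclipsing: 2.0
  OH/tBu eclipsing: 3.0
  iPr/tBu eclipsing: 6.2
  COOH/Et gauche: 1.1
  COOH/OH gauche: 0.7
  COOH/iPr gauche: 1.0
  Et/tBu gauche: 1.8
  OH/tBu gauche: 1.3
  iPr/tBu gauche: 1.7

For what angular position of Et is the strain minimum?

60°

Et at 0° (eclipsed): H–Et eclipsed, COOH–OH eclipsed, tBu–iPr eclipsed; 1.7 + 2.1 + 6.2 = 10.0 kcal/mol.
Et at 60° (staggered): COOH–Et gauche, COOH–OH gauche, tBu–OH gauche, tBu–iPr gauche; 1.1 + 0.7 + 1.3 + 1.7 = 4.8 kcal/mol.
Et at 120° (eclipsed): H–iPr eclipsed, COOH–Et eclipsed, tBu–OH eclipsed; 2.0 + 3.7 + 3.0 = 8.7 kcal/mol.
Et at 180° (staggered): COOH–Et gauche, COOH–iPr gauche, tBu–Et gauche, tBu–OH gauche; 1.1 + 1.0 + 1.8 + 1.3 = 5.2 kcal/mol.
Et at 240° (eclipsed): H–OH eclipsed, COOH–iPr eclipsed, tBu–Et eclipsed; 1.2 + 3.3 + 5.2 = 9.7 kcal/mol.
Et at 300° (staggered): COOH–OH gauche, COOH–iPr gauche, tBu–Et gauche, tBu–iPr gauche; 0.7 + 1.0 + 1.8 + 1.7 = 5.2 kcal/mol.
The minimum (4.8 kcal/mol) occurs with Et at 60°.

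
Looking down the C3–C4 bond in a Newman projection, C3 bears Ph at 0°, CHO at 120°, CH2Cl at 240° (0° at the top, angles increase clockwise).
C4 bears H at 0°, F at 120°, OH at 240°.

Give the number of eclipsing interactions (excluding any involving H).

Non-H eclipsing pairs: CHO(120°)/F(120°); CH2Cl(240°)/OH(240°) — 2 interactions.

2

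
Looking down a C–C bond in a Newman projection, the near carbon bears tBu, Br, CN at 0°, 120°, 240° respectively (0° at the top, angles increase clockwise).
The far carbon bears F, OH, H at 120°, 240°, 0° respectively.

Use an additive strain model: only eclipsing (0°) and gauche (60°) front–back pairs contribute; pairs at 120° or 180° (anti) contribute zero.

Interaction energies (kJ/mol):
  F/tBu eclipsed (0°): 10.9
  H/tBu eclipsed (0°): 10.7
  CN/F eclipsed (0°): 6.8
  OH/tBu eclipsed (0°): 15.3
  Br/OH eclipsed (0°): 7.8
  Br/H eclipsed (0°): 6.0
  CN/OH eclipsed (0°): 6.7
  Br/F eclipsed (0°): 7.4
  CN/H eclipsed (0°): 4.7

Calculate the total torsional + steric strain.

This conformer is eclipsed. tBu at 0° is eclipsed with H at 0° (10.7); Br at 120° is eclipsed with F at 120° (7.4); CN at 240° is eclipsed with OH at 240° (6.7). Total 24.8 kJ/mol.

24.8 kJ/mol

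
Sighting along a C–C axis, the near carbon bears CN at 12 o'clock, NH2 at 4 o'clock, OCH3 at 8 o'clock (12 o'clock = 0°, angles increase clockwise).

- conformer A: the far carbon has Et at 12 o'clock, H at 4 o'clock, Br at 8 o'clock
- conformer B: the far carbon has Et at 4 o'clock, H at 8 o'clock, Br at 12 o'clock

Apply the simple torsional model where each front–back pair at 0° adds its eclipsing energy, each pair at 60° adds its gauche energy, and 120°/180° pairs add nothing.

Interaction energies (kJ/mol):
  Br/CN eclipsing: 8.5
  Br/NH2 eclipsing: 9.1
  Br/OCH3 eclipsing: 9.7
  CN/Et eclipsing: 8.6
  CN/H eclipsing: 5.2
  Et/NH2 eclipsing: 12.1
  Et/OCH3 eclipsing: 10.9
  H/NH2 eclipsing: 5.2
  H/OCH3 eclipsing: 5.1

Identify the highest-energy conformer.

B

A (eclipsed): CN–Et eclipsed, NH2–H eclipsed, OCH3–Br eclipsed; 8.6 + 5.2 + 9.7 = 23.5 kJ/mol.
B (eclipsed): CN–Br eclipsed, NH2–Et eclipsed, OCH3–H eclipsed; 8.5 + 12.1 + 5.1 = 25.7 kJ/mol.
B has the highest total (25.7 kJ/mol).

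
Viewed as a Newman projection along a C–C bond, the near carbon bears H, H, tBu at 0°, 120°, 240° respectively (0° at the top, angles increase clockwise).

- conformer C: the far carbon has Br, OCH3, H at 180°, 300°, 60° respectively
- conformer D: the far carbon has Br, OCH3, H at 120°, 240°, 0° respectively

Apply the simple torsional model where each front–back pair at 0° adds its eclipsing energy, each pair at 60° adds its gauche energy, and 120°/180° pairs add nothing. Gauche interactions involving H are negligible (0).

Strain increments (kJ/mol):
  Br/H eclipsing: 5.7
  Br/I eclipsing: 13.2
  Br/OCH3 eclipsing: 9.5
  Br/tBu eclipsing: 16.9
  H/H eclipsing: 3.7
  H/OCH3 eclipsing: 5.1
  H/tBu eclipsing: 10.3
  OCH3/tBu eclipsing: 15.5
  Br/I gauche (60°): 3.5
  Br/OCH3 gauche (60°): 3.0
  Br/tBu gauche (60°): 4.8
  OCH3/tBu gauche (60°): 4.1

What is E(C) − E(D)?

C is staggered. tBu at 240° is gauche with Br at 180° (4.8); tBu at 240° is gauche with OCH3 at 300° (4.1). Total 8.9 kJ/mol.
D is eclipsed. H at 0° is eclipsed with H at 0° (3.7); H at 120° is eclipsed with Br at 120° (5.7); tBu at 240° is eclipsed with OCH3 at 240° (15.5). Total 24.9 kJ/mol.
E(C) − E(D) = 8.9 − 24.9 = -16.0 kJ/mol.

-16.0 kJ/mol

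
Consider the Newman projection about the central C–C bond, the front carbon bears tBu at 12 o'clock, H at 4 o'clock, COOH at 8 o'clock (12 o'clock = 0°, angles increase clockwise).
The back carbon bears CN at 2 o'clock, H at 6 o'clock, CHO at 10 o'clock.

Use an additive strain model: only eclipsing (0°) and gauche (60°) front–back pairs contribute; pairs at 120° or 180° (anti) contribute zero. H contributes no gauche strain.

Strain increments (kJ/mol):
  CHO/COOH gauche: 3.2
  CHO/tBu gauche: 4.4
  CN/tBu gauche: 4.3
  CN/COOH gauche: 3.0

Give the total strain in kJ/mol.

11.9 kJ/mol

This conformer is staggered. tBu at 0° is gauche with CN at 60° (4.3); tBu at 0° is gauche with CHO at 300° (4.4); COOH at 240° is gauche with CHO at 300° (3.2). Total 11.9 kJ/mol.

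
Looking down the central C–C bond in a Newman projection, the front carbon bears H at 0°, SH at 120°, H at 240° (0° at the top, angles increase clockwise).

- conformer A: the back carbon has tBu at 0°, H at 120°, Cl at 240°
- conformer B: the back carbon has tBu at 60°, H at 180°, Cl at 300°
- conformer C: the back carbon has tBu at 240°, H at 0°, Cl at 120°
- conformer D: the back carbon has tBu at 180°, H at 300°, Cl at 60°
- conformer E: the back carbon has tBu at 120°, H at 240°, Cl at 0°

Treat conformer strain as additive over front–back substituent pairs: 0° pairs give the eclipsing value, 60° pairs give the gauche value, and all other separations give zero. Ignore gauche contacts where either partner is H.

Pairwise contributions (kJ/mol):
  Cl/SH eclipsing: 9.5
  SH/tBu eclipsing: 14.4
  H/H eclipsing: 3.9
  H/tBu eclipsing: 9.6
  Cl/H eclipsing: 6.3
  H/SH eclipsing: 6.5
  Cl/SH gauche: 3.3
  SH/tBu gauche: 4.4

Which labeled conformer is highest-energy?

E

A (eclipsed): H–tBu eclipsed, SH–H eclipsed, H–Cl eclipsed; 9.6 + 6.5 + 6.3 = 22.4 kJ/mol.
B (staggered): SH–tBu gauche; 4.4 = 4.4 kJ/mol.
C (eclipsed): H–H eclipsed, SH–Cl eclipsed, H–tBu eclipsed; 3.9 + 9.5 + 9.6 = 23.0 kJ/mol.
D (staggered): SH–tBu gauche, SH–Cl gauche; 4.4 + 3.3 = 7.7 kJ/mol.
E (eclipsed): H–Cl eclipsed, SH–tBu eclipsed, H–H eclipsed; 6.3 + 14.4 + 3.9 = 24.6 kJ/mol.
E has the highest total (24.6 kJ/mol).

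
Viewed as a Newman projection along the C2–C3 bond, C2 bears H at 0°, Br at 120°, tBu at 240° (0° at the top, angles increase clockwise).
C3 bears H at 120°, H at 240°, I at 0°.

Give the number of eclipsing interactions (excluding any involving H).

Every eclipsing pair involves H, so the count is 0.

0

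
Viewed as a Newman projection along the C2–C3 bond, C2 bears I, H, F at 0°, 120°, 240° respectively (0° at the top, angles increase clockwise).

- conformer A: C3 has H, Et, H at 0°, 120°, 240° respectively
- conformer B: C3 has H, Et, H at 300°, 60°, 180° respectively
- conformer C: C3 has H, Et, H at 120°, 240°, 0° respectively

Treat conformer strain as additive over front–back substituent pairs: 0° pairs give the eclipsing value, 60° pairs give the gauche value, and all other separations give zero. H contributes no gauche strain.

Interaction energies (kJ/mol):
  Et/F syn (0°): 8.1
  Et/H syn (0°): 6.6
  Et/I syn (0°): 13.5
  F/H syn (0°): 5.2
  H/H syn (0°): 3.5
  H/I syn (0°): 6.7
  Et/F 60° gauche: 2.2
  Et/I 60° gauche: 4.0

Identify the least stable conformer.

A is eclipsed. I at 0° is eclipsed with H at 0° (6.7); H at 120° is eclipsed with Et at 120° (6.6); F at 240° is eclipsed with H at 240° (5.2). Total 18.5 kJ/mol.
B is staggered. I at 0° is gauche with Et at 60° (4.0). Total 4.0 kJ/mol.
C is eclipsed. I at 0° is eclipsed with H at 0° (6.7); H at 120° is eclipsed with H at 120° (3.5); F at 240° is eclipsed with Et at 240° (8.1). Total 18.3 kJ/mol.
A has the highest total (18.5 kJ/mol).

A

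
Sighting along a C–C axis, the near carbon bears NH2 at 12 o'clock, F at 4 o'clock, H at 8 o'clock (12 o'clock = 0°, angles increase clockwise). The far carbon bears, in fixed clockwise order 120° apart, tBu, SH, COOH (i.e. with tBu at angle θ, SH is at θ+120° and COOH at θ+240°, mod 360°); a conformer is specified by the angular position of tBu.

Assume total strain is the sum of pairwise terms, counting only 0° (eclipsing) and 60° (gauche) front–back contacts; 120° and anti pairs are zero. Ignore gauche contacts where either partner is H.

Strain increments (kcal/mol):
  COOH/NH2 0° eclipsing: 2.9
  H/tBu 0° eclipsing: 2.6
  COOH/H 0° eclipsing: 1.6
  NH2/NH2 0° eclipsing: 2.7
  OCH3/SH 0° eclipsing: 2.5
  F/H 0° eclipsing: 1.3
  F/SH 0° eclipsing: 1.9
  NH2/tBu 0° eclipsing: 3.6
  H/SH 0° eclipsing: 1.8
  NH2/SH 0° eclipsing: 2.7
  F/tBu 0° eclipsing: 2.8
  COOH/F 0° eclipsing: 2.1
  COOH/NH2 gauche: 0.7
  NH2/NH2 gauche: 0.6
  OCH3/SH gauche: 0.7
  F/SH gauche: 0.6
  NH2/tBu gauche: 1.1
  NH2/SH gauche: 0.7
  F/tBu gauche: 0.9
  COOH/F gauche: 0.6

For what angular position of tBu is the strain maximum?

120°

tBu at 0° is eclipsed. NH2 at 0° is eclipsed with tBu at 0° (3.6); F at 120° is eclipsed with SH at 120° (1.9); H at 240° is eclipsed with COOH at 240° (1.6). Total 7.1 kcal/mol.
tBu at 60° is staggered. NH2 at 0° is gauche with tBu at 60° (1.1); NH2 at 0° is gauche with COOH at 300° (0.7); F at 120° is gauche with tBu at 60° (0.9); F at 120° is gauche with SH at 180° (0.6). Total 3.3 kcal/mol.
tBu at 120° is eclipsed. NH2 at 0° is eclipsed with COOH at 0° (2.9); F at 120° is eclipsed with tBu at 120° (2.8); H at 240° is eclipsed with SH at 240° (1.8). Total 7.5 kcal/mol.
tBu at 180° is staggered. NH2 at 0° is gauche with SH at 300° (0.7); NH2 at 0° is gauche with COOH at 60° (0.7); F at 120° is gauche with tBu at 180° (0.9); F at 120° is gauche with COOH at 60° (0.6). Total 2.9 kcal/mol.
tBu at 240° is eclipsed. NH2 at 0° is eclipsed with SH at 0° (2.7); F at 120° is eclipsed with COOH at 120° (2.1); H at 240° is eclipsed with tBu at 240° (2.6). Total 7.4 kcal/mol.
tBu at 300° is staggered. NH2 at 0° is gauche with tBu at 300° (1.1); NH2 at 0° is gauche with SH at 60° (0.7); F at 120° is gauche with SH at 60° (0.6); F at 120° is gauche with COOH at 180° (0.6). Total 3.0 kcal/mol.
The maximum (7.5 kcal/mol) occurs with tBu at 120°.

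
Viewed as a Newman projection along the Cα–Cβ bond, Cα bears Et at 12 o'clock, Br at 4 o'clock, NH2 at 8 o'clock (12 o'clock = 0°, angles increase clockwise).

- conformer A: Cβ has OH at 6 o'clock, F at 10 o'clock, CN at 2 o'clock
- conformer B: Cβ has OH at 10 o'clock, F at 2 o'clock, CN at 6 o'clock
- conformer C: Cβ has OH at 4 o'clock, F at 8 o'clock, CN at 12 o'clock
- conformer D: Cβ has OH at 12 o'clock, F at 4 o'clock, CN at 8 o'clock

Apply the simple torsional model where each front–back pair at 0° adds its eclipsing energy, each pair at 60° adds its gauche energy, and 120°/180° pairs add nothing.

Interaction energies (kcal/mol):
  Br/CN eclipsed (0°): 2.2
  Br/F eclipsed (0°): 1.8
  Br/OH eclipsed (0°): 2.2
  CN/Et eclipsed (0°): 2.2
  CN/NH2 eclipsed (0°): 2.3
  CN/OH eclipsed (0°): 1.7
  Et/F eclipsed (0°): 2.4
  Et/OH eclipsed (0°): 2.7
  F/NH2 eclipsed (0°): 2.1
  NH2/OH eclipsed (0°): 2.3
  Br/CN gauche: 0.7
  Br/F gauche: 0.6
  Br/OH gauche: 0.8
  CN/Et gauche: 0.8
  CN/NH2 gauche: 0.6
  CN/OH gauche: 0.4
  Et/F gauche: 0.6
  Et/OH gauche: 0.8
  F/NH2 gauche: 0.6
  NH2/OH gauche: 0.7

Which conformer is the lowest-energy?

B

A (staggered): Et(0°)/F(300°) gauche 0.6; Et(0°)/CN(60°) gauche 0.8; Br(120°)/OH(180°) gauche 0.8; Br(120°)/CN(60°) gauche 0.7; NH2(240°)/OH(180°) gauche 0.7; NH2(240°)/F(300°) gauche 0.6 → 4.2 kcal/mol.
B (staggered): Et(0°)/OH(300°) gauche 0.8; Et(0°)/F(60°) gauche 0.6; Br(120°)/F(60°) gauche 0.6; Br(120°)/CN(180°) gauche 0.7; NH2(240°)/OH(300°) gauche 0.7; NH2(240°)/CN(180°) gauche 0.6 → 4.0 kcal/mol.
C (eclipsed): Et(0°)/CN(0°) eclipsed 2.2; Br(120°)/OH(120°) eclipsed 2.2; NH2(240°)/F(240°) eclipsed 2.1 → 6.5 kcal/mol.
D (eclipsed): Et(0°)/OH(0°) eclipsed 2.7; Br(120°)/F(120°) eclipsed 1.8; NH2(240°)/CN(240°) eclipsed 2.3 → 6.8 kcal/mol.
B has the lowest total (4.0 kcal/mol).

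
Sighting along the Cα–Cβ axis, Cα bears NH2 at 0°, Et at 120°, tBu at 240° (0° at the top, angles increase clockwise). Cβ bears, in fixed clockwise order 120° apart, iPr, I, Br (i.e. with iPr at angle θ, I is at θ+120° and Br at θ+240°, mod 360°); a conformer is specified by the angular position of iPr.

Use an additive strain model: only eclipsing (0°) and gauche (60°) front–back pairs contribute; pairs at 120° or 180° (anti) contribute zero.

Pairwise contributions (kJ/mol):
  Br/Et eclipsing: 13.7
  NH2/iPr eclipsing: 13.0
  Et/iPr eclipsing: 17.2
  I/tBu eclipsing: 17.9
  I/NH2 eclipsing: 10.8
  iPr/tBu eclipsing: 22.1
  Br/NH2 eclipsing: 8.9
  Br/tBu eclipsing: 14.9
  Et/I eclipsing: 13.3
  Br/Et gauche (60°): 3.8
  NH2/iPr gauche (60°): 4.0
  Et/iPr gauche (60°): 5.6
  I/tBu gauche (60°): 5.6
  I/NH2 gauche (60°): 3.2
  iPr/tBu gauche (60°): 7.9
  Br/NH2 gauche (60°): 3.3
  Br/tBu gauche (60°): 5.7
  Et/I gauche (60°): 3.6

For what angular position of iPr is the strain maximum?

240°

iPr at 0° (eclipsed): NH2–iPr eclipsed, Et–I eclipsed, tBu–Br eclipsed; 13.0 + 13.3 + 14.9 = 41.2 kJ/mol.
iPr at 60° (staggered): NH2–iPr gauche, NH2–Br gauche, Et–iPr gauche, Et–I gauche, tBu–I gauche, tBu–Br gauche; 4.0 + 3.3 + 5.6 + 3.6 + 5.6 + 5.7 = 27.8 kJ/mol.
iPr at 120° (eclipsed): NH2–Br eclipsed, Et–iPr eclipsed, tBu–I eclipsed; 8.9 + 17.2 + 17.9 = 44.0 kJ/mol.
iPr at 180° (staggered): NH2–I gauche, NH2–Br gauche, Et–iPr gauche, Et–Br gauche, tBu–iPr gauche, tBu–I gauche; 3.2 + 3.3 + 5.6 + 3.8 + 7.9 + 5.6 = 29.4 kJ/mol.
iPr at 240° (eclipsed): NH2–I eclipsed, Et–Br eclipsed, tBu–iPr eclipsed; 10.8 + 13.7 + 22.1 = 46.6 kJ/mol.
iPr at 300° (staggered): NH2–iPr gauche, NH2–I gauche, Et–I gauche, Et–Br gauche, tBu–iPr gauche, tBu–Br gauche; 4.0 + 3.2 + 3.6 + 3.8 + 7.9 + 5.7 = 28.2 kJ/mol.
The maximum (46.6 kJ/mol) occurs with iPr at 240°.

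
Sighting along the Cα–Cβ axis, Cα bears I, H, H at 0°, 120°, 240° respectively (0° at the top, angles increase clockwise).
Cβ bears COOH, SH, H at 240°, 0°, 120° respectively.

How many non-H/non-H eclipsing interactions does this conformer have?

Non-H eclipsing pairs: I(0°)/SH(0°) — 1 interaction.

1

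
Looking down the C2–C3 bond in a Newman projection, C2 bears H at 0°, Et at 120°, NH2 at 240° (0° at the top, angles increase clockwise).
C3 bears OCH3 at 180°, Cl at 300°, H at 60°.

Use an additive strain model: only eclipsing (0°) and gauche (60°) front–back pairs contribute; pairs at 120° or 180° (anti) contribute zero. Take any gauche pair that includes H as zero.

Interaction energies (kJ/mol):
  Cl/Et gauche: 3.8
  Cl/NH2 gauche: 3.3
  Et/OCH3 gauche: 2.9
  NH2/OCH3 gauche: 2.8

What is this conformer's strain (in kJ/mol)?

9.0 kJ/mol

This conformer is staggered. Et at 120° is gauche with OCH3 at 180° (2.9); NH2 at 240° is gauche with OCH3 at 180° (2.8); NH2 at 240° is gauche with Cl at 300° (3.3). Total 9.0 kJ/mol.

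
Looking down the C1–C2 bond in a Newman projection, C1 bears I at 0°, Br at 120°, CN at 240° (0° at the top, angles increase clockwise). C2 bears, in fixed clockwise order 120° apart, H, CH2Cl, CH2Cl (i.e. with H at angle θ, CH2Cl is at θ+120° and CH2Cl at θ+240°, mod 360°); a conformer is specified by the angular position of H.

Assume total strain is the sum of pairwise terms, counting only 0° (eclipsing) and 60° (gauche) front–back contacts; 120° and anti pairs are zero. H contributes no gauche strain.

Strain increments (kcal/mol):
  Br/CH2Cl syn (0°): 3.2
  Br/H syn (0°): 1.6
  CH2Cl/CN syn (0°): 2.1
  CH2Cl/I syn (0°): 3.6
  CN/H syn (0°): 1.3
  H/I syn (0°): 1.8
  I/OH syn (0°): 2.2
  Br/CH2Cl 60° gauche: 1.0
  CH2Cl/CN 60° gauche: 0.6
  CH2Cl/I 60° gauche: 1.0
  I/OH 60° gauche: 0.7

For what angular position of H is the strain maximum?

240°

H at 0° (eclipsed): I–H eclipsed, Br–CH2Cl eclipsed, CN–CH2Cl eclipsed; 1.8 + 3.2 + 2.1 = 7.1 kcal/mol.
H at 60° (staggered): I–CH2Cl gauche, Br–CH2Cl gauche, CN–CH2Cl gauche, CN–CH2Cl gauche; 1.0 + 1.0 + 0.6 + 0.6 = 3.2 kcal/mol.
H at 120° (eclipsed): I–CH2Cl eclipsed, Br–H eclipsed, CN–CH2Cl eclipsed; 3.6 + 1.6 + 2.1 = 7.3 kcal/mol.
H at 180° (staggered): I–CH2Cl gauche, I–CH2Cl gauche, Br–CH2Cl gauche, CN–CH2Cl gauche; 1.0 + 1.0 + 1.0 + 0.6 = 3.6 kcal/mol.
H at 240° (eclipsed): I–CH2Cl eclipsed, Br–CH2Cl eclipsed, CN–H eclipsed; 3.6 + 3.2 + 1.3 = 8.1 kcal/mol.
H at 300° (staggered): I–CH2Cl gauche, Br–CH2Cl gauche, Br–CH2Cl gauche, CN–CH2Cl gauche; 1.0 + 1.0 + 1.0 + 0.6 = 3.6 kcal/mol.
The maximum (8.1 kcal/mol) occurs with H at 240°.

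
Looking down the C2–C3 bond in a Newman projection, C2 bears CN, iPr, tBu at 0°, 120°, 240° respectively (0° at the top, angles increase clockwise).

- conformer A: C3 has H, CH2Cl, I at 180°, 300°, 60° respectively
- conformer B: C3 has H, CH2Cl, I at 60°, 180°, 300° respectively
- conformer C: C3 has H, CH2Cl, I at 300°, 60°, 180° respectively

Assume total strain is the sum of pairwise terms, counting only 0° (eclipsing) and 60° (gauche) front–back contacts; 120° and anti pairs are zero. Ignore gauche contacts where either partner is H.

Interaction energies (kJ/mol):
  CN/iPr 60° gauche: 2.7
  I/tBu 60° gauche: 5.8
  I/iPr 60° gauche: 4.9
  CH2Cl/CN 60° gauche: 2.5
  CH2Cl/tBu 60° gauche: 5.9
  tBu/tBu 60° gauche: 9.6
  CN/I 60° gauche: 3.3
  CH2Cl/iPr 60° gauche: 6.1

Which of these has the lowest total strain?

A (staggered): CN(0°)/CH2Cl(300°) gauche 2.5; CN(0°)/I(60°) gauche 3.3; iPr(120°)/I(60°) gauche 4.9; tBu(240°)/CH2Cl(300°) gauche 5.9 → 16.6 kJ/mol.
B (staggered): CN(0°)/I(300°) gauche 3.3; iPr(120°)/CH2Cl(180°) gauche 6.1; tBu(240°)/CH2Cl(180°) gauche 5.9; tBu(240°)/I(300°) gauche 5.8 → 21.1 kJ/mol.
C (staggered): CN(0°)/CH2Cl(60°) gauche 2.5; iPr(120°)/CH2Cl(60°) gauche 6.1; iPr(120°)/I(180°) gauche 4.9; tBu(240°)/I(180°) gauche 5.8 → 19.3 kJ/mol.
A has the lowest total (16.6 kJ/mol).

A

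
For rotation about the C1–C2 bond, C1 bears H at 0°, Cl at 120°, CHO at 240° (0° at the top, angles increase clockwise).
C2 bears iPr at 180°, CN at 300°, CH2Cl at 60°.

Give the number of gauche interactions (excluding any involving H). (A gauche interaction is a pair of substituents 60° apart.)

Non-H gauche pairs: Cl(120°)/iPr(180°); Cl(120°)/CH2Cl(60°); CHO(240°)/iPr(180°); CHO(240°)/CN(300°) — 4 interactions.

4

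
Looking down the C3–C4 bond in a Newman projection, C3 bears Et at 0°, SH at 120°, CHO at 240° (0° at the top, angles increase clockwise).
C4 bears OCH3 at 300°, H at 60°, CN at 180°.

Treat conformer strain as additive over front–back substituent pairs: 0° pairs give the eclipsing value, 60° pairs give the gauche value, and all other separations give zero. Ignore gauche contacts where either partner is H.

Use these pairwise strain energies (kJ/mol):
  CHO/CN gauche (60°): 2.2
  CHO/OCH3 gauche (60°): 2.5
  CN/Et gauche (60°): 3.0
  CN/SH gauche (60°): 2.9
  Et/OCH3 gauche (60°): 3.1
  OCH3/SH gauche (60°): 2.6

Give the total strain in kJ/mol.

This conformer (staggered): Et(0°)/OCH3(300°) gauche 3.1; SH(120°)/CN(180°) gauche 2.9; CHO(240°)/OCH3(300°) gauche 2.5; CHO(240°)/CN(180°) gauche 2.2 → 10.7 kJ/mol.

10.7 kJ/mol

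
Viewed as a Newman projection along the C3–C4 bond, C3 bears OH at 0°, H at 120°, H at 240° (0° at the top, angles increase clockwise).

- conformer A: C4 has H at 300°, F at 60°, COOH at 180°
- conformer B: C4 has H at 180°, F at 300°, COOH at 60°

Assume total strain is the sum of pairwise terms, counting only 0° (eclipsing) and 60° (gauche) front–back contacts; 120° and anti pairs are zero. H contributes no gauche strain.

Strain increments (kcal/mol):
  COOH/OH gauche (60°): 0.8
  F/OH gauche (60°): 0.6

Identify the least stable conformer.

A (staggered): OH(0°)/F(60°) gauche 0.6 → 0.6 kcal/mol.
B (staggered): OH(0°)/F(300°) gauche 0.6; OH(0°)/COOH(60°) gauche 0.8 → 1.4 kcal/mol.
B has the highest total (1.4 kcal/mol).

B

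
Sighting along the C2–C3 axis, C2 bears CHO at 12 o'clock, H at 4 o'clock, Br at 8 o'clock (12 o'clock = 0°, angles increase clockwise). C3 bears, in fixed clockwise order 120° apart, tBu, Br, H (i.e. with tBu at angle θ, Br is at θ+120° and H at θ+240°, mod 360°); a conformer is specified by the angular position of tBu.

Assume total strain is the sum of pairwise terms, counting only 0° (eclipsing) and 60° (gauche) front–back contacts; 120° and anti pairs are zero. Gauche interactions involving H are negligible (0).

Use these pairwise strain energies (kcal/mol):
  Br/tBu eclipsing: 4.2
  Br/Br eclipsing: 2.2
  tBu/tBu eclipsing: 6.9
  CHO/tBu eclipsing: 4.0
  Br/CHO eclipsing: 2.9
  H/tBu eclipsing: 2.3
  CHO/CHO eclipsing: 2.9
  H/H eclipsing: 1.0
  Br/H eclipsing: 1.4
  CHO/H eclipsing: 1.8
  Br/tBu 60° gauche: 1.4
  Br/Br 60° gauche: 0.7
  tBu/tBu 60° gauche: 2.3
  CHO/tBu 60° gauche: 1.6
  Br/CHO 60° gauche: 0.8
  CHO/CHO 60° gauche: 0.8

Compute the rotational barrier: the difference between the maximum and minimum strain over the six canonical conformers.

5.8 kcal/mol

tBu at 0° (eclipsed): CHO(0°)/tBu(0°) eclipsed 4.0; H(120°)/Br(120°) eclipsed 1.4; Br(240°)/H(240°) eclipsed 1.4 → 6.8 kcal/mol.
tBu at 60° (staggered): CHO(0°)/tBu(60°) gauche 1.6; Br(240°)/Br(180°) gauche 0.7 → 2.3 kcal/mol.
tBu at 120° (eclipsed): CHO(0°)/H(0°) eclipsed 1.8; H(120°)/tBu(120°) eclipsed 2.3; Br(240°)/Br(240°) eclipsed 2.2 → 6.3 kcal/mol.
tBu at 180° (staggered): CHO(0°)/Br(300°) gauche 0.8; Br(240°)/tBu(180°) gauche 1.4; Br(240°)/Br(300°) gauche 0.7 → 2.9 kcal/mol.
tBu at 240° (eclipsed): CHO(0°)/Br(0°) eclipsed 2.9; H(120°)/H(120°) eclipsed 1.0; Br(240°)/tBu(240°) eclipsed 4.2 → 8.1 kcal/mol.
tBu at 300° (staggered): CHO(0°)/tBu(300°) gauche 1.6; CHO(0°)/Br(60°) gauche 0.8; Br(240°)/tBu(300°) gauche 1.4 → 3.8 kcal/mol.
Max at 240° (8.1 kcal/mol), min at 60° (2.3 kcal/mol); barrier = 5.8 kcal/mol.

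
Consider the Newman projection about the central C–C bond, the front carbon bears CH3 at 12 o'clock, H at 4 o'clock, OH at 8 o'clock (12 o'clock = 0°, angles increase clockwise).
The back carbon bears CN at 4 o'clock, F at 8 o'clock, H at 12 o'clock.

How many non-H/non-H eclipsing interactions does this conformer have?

Non-H eclipsing pairs: OH(240°)/F(240°) — 1 interaction.

1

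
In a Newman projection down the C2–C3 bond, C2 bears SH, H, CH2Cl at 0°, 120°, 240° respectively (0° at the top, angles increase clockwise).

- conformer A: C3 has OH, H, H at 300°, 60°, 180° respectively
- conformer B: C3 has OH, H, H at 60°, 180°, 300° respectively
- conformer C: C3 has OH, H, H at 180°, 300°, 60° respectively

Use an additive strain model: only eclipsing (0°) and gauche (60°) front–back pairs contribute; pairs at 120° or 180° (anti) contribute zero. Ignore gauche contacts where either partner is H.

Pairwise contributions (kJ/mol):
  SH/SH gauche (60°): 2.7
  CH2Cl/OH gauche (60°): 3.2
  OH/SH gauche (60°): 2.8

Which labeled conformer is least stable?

A

A (staggered): SH–OH gauche, CH2Cl–OH gauche; 2.8 + 3.2 = 6.0 kJ/mol.
B (staggered): SH–OH gauche; 2.8 = 2.8 kJ/mol.
C (staggered): CH2Cl–OH gauche; 3.2 = 3.2 kJ/mol.
A has the highest total (6.0 kJ/mol).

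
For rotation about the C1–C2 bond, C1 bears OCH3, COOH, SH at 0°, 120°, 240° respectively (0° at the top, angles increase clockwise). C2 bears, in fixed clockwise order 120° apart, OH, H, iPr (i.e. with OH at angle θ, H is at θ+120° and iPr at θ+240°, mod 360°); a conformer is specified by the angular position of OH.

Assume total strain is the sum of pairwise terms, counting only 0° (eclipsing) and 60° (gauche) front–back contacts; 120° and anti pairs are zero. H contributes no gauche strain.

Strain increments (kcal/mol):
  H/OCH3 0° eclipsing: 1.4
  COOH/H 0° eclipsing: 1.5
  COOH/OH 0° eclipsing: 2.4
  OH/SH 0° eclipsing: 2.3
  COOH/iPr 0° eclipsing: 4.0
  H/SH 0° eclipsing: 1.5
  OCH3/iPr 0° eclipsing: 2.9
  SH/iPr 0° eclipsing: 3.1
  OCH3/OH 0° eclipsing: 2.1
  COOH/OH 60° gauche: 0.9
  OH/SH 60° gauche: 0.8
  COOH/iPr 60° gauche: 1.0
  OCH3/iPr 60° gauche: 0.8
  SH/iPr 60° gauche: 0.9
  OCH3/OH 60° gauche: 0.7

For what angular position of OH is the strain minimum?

60°

OH at 0° is eclipsed. OCH3 at 0° is eclipsed with OH at 0° (2.1); COOH at 120° is eclipsed with H at 120° (1.5); SH at 240° is eclipsed with iPr at 240° (3.1). Total 6.7 kcal/mol.
OH at 60° is staggered. OCH3 at 0° is gauche with OH at 60° (0.7); OCH3 at 0° is gauche with iPr at 300° (0.8); COOH at 120° is gauche with OH at 60° (0.9); SH at 240° is gauche with iPr at 300° (0.9). Total 3.3 kcal/mol.
OH at 120° is eclipsed. OCH3 at 0° is eclipsed with iPr at 0° (2.9); COOH at 120° is eclipsed with OH at 120° (2.4); SH at 240° is eclipsed with H at 240° (1.5). Total 6.8 kcal/mol.
OH at 180° is staggered. OCH3 at 0° is gauche with iPr at 60° (0.8); COOH at 120° is gauche with OH at 180° (0.9); COOH at 120° is gauche with iPr at 60° (1.0); SH at 240° is gauche with OH at 180° (0.8). Total 3.5 kcal/mol.
OH at 240° is eclipsed. OCH3 at 0° is eclipsed with H at 0° (1.4); COOH at 120° is eclipsed with iPr at 120° (4.0); SH at 240° is eclipsed with OH at 240° (2.3). Total 7.7 kcal/mol.
OH at 300° is staggered. OCH3 at 0° is gauche with OH at 300° (0.7); COOH at 120° is gauche with iPr at 180° (1.0); SH at 240° is gauche with OH at 300° (0.8); SH at 240° is gauche with iPr at 180° (0.9). Total 3.4 kcal/mol.
The minimum (3.3 kcal/mol) occurs with OH at 60°.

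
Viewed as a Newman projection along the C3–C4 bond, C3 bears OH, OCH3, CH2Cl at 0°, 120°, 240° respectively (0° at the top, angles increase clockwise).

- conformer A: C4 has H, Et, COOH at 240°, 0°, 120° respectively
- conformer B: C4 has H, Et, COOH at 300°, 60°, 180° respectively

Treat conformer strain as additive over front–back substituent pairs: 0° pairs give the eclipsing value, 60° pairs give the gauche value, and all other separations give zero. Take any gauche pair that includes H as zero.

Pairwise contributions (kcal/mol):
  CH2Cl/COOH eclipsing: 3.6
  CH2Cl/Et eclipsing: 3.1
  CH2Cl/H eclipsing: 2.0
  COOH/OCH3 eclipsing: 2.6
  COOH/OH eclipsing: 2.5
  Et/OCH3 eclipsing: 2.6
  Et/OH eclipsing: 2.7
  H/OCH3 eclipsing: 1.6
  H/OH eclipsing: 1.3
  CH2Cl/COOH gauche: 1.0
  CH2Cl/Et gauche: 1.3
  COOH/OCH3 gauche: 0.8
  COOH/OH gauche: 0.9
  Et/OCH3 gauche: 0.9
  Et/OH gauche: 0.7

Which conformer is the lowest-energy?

B

A is eclipsed. OH at 0° is eclipsed with Et at 0° (2.7); OCH3 at 120° is eclipsed with COOH at 120° (2.6); CH2Cl at 240° is eclipsed with H at 240° (2.0). Total 7.3 kcal/mol.
B is staggered. OH at 0° is gauche with Et at 60° (0.7); OCH3 at 120° is gauche with Et at 60° (0.9); OCH3 at 120° is gauche with COOH at 180° (0.8); CH2Cl at 240° is gauche with COOH at 180° (1.0). Total 3.4 kcal/mol.
B has the lowest total (3.4 kcal/mol).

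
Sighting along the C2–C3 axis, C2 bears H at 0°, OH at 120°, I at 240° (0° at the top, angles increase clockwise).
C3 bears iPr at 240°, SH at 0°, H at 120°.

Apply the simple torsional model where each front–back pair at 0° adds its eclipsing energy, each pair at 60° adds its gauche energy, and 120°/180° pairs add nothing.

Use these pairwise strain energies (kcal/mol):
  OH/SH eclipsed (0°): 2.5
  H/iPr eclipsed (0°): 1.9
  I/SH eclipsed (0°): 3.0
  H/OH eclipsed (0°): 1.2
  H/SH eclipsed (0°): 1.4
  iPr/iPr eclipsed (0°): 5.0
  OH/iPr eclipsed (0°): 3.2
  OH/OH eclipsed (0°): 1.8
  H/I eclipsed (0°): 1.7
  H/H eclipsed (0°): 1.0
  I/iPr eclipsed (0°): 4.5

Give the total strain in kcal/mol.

This conformer is eclipsed. H at 0° is eclipsed with SH at 0° (1.4); OH at 120° is eclipsed with H at 120° (1.2); I at 240° is eclipsed with iPr at 240° (4.5). Total 7.1 kcal/mol.

7.1 kcal/mol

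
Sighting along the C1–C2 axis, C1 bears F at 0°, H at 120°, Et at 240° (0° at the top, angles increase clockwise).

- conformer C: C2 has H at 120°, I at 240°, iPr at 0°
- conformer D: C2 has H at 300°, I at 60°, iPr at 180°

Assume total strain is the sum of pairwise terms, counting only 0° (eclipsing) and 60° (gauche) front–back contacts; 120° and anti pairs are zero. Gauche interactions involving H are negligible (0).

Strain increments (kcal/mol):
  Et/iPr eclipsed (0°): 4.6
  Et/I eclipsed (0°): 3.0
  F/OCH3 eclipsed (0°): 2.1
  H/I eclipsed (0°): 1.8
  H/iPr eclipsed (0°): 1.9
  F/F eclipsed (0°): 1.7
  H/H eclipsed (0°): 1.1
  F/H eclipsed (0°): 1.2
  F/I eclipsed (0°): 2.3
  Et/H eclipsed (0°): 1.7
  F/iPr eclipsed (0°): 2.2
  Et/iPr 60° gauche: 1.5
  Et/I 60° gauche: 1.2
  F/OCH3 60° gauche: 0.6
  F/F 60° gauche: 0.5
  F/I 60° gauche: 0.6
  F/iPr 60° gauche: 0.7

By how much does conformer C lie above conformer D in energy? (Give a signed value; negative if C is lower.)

C (eclipsed): F(0°)/iPr(0°) eclipsed 2.2; H(120°)/H(120°) eclipsed 1.1; Et(240°)/I(240°) eclipsed 3.0 → 6.3 kcal/mol.
D (staggered): F(0°)/I(60°) gauche 0.6; Et(240°)/iPr(180°) gauche 1.5 → 2.1 kcal/mol.
E(C) − E(D) = 6.3 − 2.1 = +4.2 kcal/mol.

+4.2 kcal/mol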